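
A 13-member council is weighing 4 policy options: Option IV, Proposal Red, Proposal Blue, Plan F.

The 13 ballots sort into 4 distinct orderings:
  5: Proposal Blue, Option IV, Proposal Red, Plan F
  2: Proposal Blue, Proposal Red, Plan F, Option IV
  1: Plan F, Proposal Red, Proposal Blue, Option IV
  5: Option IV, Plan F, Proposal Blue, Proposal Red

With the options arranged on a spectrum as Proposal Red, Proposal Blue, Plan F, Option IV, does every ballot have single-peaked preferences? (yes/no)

no

Axis positions: Proposal Red=1, Proposal Blue=2, Plan F=3, Option IV=4.
Faction 1: ranking walks positions 2-4-1-3; Option IV is ranked above Plan F even though Plan F lies between Option IV and the peak Proposal Blue on the axis — preferences dip and rise again. Not single-peaked.
Faction 2 (peak Proposal Blue at position 2): ranking walks positions 2-1-3-4, expanding outward from the peak — single-peaked.
Faction 3: ranking walks positions 3-1-2-4; Proposal Red is ranked above Proposal Blue even though Proposal Blue lies between Proposal Red and the peak Plan F on the axis — preferences dip and rise again. Not single-peaked.
Faction 4 (peak Option IV at position 4): ranking walks positions 4-3-2-1, expanding outward from the peak — single-peaked.
Faction 1 violates single-peakedness, so the profile is not single-peaked on this axis.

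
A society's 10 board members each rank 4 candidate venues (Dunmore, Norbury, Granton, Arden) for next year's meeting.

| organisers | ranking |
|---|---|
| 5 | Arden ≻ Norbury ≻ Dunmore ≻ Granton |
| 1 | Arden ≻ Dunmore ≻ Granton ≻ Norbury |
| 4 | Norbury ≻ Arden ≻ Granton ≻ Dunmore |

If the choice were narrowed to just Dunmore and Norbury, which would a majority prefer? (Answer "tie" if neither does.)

Ballots ranking Dunmore above Norbury: 1.
Ballots ranking Norbury above Dunmore: 10 − 1 = 9.
Norbury wins the head-to-head 9–1.

Norbury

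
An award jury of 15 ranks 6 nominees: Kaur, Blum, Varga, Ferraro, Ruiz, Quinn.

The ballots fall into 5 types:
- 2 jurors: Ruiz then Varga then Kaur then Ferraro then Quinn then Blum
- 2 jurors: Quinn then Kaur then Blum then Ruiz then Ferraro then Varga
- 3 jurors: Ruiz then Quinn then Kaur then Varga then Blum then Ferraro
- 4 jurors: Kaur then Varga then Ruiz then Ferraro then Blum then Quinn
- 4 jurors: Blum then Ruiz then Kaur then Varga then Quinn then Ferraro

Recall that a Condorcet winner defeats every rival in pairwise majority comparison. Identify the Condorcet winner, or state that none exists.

Ruiz

Head-to-head results (15 jurors):
Kaur vs Blum: Kaur is ranked higher on 2+2+3+4 = 11 ballots, Blum on 4. Kaur wins 11–4.
Kaur vs Varga: 13 to 2, Kaur.
Kaur vs Ferraro: Kaur wins 15–0.
Kaur vs Ruiz: Ruiz, 9–6.
Kaur–Quinn: Kaur 10–5.
Blum vs Varga: 6 to 9, Varga.
Blum vs Ferraro: Blum preferred on 2+3+4 = 9 ballots; Blum wins 9–6.
Blum vs Ruiz: Ruiz, 9–6.
Blum vs Quinn: Blum wins 8–7.
Varga vs Ferraro: Varga is ranked higher on 2+3+4+4 = 13 ballots, Ferraro on 2. Varga wins 13–2.
Varga–Ruiz: Ruiz 11–4.
Varga vs Quinn: 10 to 5, Varga.
Ferraro–Ruiz: Ruiz 15–0.
Ferraro–Quinn: Quinn 9–6.
Ruiz–Quinn: Ruiz 13–2.
Ruiz defeats every rival head-to-head and is the Condorcet winner.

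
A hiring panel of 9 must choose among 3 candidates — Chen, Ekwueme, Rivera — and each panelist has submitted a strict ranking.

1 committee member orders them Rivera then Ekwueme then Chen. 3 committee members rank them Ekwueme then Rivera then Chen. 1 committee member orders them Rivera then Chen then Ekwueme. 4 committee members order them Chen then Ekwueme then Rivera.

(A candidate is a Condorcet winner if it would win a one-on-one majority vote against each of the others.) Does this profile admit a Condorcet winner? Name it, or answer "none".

none

Pairwise majorities:
Chen–Ekwueme: Chen 5–4.
Chen vs Rivera: Rivera, 5–4.
Ekwueme vs Rivera: Ekwueme wins 7–2.
No candidate is unbeaten: Chen loses to Rivera; Ekwueme loses to Chen; Rivera loses to Ekwueme. In particular Chen → Ekwueme → Rivera → Chen is a majority cycle — no Condorcet winner exists.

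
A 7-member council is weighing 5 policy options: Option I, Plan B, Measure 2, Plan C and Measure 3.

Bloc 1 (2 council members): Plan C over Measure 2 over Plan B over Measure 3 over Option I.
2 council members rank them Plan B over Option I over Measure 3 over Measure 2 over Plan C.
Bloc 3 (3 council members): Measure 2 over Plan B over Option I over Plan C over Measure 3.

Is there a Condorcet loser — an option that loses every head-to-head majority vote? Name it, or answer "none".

Head-to-head results (7 council members):
Option I vs Plan B: Option I is ranked higher on 0 ballots, Plan B on 7. Plan B wins 7–0.
Option I vs Measure 2: Measure 2 wins 5–2.
Option I–Plan C: Option I 5–2.
Option I–Measure 3: Option I 5–2.
Plan B–Measure 2: Measure 2 5–2.
Plan B vs Plan C: 5 to 2, Plan B.
Plan B vs Measure 3: Plan B, 7–0.
Measure 2 vs Plan C: Measure 2 wins 5–2.
Measure 2 vs Measure 3: 2+3 = 5 for Measure 2, 2 for Measure 3 — Measure 2 by 5–2.
Plan C vs Measure 3: Plan C wins 5–2.
Measure 3 loses to every other option — it is the Condorcet loser.

Measure 3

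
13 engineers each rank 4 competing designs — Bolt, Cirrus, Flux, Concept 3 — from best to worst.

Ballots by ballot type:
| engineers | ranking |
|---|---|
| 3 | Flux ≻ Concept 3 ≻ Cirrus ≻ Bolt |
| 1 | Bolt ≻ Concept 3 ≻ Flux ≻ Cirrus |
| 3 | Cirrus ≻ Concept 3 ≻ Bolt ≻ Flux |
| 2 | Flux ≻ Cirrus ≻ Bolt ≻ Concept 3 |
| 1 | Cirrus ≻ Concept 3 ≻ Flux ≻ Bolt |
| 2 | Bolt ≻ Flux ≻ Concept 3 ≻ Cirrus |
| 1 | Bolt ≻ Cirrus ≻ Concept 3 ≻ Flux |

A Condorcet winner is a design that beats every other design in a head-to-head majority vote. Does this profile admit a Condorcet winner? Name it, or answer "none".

Head-to-head results (13 engineers):
Bolt vs Cirrus: 4 to 9, Cirrus.
Bolt vs Flux: 7 to 6, Bolt.
Bolt vs Concept 3: Concept 3 wins 7–6.
Cirrus vs Flux: Flux wins 8–5.
Cirrus vs Concept 3: Cirrus preferred on 3+2+1+1 = 7 ballots; Cirrus wins 7–6.
Flux vs Concept 3: 7 to 6, Flux.
No design is unbeaten: Bolt loses to Cirrus; Cirrus loses to Flux; Flux loses to Bolt; Concept 3 loses to Cirrus. In particular Bolt beats Flux beats Cirrus beats Bolt is a majority cycle — no Condorcet winner exists.

none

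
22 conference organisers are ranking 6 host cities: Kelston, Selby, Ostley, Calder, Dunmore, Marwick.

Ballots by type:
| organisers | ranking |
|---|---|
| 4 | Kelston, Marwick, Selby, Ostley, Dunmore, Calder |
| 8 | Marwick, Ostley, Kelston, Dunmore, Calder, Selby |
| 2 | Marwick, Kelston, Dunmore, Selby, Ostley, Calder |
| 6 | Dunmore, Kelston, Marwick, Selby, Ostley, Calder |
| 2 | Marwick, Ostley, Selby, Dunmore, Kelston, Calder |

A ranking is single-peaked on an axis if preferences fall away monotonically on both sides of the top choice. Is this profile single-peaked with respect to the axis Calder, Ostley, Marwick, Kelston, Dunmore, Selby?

Axis positions: Calder=1, Ostley=2, Marwick=3, Kelston=4, Dunmore=5, Selby=6.
Type 1: ranking walks positions 4-3-6-2-5-1; Selby is ranked above Dunmore even though Dunmore lies between Selby and the peak Kelston on the axis — preferences dip and rise again. Not single-peaked.
Type 2 (peak Marwick at position 3): ranking walks positions 3-2-4-5-1-6, expanding outward from the peak — single-peaked.
Type 3 (peak Marwick at position 3): ranking walks positions 3-4-5-6-2-1, expanding outward from the peak — single-peaked.
Type 4 (peak Dunmore at position 5): ranking walks positions 5-4-3-6-2-1, expanding outward from the peak — single-peaked.
Type 5: ranking walks positions 3-2-6-5-4-1; Selby is ranked above Kelston even though Kelston lies between Selby and the peak Marwick on the axis — preferences dip and rise again. Not single-peaked.
Type 1 violates single-peakedness, so the profile is not single-peaked on this axis.

no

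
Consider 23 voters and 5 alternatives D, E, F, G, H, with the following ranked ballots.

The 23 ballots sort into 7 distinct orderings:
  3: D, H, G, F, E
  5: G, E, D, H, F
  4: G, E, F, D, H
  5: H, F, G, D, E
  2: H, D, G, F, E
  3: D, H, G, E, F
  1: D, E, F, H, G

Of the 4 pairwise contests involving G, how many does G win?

G against each rival (23 voters):
G–D: G 14–9.
G vs E: G wins 22–1.
G vs F: 17 to 6, G.
G vs H: H wins 14–9.
G beats D, E, F; loses to H — 3 pairwise wins.

3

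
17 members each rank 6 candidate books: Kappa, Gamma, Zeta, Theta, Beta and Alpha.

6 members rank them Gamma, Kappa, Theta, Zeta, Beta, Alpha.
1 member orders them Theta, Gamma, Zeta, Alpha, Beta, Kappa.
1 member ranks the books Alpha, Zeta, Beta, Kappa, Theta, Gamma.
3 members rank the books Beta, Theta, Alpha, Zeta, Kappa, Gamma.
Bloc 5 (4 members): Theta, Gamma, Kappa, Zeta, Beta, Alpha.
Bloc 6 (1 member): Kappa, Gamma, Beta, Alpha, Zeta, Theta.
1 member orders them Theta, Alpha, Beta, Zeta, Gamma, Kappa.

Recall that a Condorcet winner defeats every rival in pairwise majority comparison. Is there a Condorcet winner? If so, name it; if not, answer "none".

Theta

Head-to-head results (17 members):
Kappa vs Gamma: 5 to 12, Gamma.
Kappa–Zeta: Kappa 11–6.
Kappa vs Theta: Theta wins 9–8.
Kappa vs Beta: 11 to 6, Kappa.
Kappa vs Alpha: Kappa preferred on 6+4+1 = 11 ballots; Kappa wins 11–6.
Gamma vs Zeta: Gamma wins 12–5.
Gamma vs Theta: Theta wins 10–7.
Gamma–Beta: Gamma 12–5.
Gamma vs Alpha: Gamma wins 12–5.
Zeta vs Theta: 2 to 15, Theta.
Zeta vs Beta: 12 to 5, Zeta.
Zeta vs Alpha: Zeta wins 11–6.
Theta vs Beta: Theta wins 12–5.
Theta vs Alpha: Theta, 15–2.
Beta vs Alpha: Beta preferred on 6+3+4+1 = 14 ballots; Beta wins 14–3.
Theta defeats every rival head-to-head and is the Condorcet winner.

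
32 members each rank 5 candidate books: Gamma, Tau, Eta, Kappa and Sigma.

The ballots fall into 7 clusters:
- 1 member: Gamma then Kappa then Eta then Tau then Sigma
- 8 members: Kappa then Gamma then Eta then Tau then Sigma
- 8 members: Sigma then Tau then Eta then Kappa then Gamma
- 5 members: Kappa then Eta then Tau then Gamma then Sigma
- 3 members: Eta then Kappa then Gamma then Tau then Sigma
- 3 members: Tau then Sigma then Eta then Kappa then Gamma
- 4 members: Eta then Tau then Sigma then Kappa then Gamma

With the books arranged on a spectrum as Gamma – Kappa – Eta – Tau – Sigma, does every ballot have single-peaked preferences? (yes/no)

Axis positions: Gamma=1, Kappa=2, Eta=3, Tau=4, Sigma=5.
Cluster 1 (peak Gamma at position 1): ranking walks positions 1-2-3-4-5, expanding outward from the peak — single-peaked.
Cluster 2 (peak Kappa at position 2): ranking walks positions 2-1-3-4-5, expanding outward from the peak — single-peaked.
Cluster 3 (peak Sigma at position 5): ranking walks positions 5-4-3-2-1, expanding outward from the peak — single-peaked.
Cluster 4 (peak Kappa at position 2): ranking walks positions 2-3-4-1-5, expanding outward from the peak — single-peaked.
Cluster 5 (peak Eta at position 3): ranking walks positions 3-2-1-4-5, expanding outward from the peak — single-peaked.
Cluster 6 (peak Tau at position 4): ranking walks positions 4-5-3-2-1, expanding outward from the peak — single-peaked.
Cluster 7 (peak Eta at position 3): ranking walks positions 3-4-5-2-1, expanding outward from the peak — single-peaked.
Every ranking is single-peaked on this axis.

yes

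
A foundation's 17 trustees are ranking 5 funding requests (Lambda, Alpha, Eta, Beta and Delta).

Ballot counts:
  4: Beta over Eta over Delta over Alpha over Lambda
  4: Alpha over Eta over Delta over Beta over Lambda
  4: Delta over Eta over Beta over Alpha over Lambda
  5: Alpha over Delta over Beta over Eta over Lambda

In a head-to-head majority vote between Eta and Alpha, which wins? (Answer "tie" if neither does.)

Alpha

Ballots ranking Eta above Alpha: 4 + 4 = 8.
Ballots ranking Alpha above Eta: 17 − 8 = 9.
Alpha wins the head-to-head 9–8.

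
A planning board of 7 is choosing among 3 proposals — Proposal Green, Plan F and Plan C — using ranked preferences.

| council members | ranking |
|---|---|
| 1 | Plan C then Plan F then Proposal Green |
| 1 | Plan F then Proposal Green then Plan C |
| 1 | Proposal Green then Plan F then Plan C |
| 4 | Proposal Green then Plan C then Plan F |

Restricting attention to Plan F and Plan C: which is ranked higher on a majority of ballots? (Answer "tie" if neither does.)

Ballots ranking Plan F above Plan C: 1 + 1 = 2.
Ballots ranking Plan C above Plan F: 7 − 2 = 5.
Plan C wins the head-to-head 5–2.

Plan C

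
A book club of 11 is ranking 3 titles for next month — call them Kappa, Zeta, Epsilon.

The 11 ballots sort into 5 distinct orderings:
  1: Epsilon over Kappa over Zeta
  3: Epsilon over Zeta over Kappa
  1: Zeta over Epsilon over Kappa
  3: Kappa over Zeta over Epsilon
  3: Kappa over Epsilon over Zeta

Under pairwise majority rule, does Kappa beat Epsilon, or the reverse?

Ballots ranking Kappa above Epsilon: 3 + 3 = 6.
Ballots ranking Epsilon above Kappa: 11 − 6 = 5.
Kappa wins the head-to-head 6–5.

Kappa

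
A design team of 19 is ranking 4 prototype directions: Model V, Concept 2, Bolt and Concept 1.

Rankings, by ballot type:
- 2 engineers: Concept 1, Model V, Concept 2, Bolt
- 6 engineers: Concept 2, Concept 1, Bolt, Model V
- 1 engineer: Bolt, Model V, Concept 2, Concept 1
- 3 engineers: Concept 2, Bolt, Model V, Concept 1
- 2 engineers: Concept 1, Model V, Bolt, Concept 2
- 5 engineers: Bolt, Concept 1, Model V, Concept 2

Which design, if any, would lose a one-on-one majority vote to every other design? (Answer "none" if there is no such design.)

Pairwise majorities:
Model V vs Concept 2: Model V is ranked higher on 2+1+2+5 = 10 ballots, Concept 2 on 9. Model V wins 10–9.
Model V vs Bolt: Model V preferred on 2+2 = 4 ballots; Bolt wins 15–4.
Model V vs Concept 1: Concept 1, 15–4.
Concept 2 vs Bolt: 2+6+3 = 11 for Concept 2, 8 for Bolt — Concept 2 by 11–8.
Concept 2–Concept 1: Concept 2 10–9.
Bolt vs Concept 1: 1+3+5 = 9 for Bolt, 10 for Concept 1 — Concept 1 by 10–9.
Each design has at least one pairwise win (Model V beats Concept 2; Concept 2 beats Bolt; Bolt beats Model V; Concept 1 beats Model V) — no Condorcet loser.

none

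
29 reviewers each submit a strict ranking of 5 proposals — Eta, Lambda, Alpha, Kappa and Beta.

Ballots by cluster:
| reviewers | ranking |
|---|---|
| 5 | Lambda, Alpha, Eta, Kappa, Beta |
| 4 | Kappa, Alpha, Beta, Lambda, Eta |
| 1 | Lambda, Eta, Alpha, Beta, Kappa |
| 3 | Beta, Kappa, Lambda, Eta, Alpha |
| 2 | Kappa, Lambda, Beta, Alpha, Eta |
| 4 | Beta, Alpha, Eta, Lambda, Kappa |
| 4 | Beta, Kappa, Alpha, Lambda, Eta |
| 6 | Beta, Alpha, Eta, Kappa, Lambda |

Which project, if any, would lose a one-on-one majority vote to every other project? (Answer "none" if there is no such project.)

none

Pairwise majorities:
Eta vs Lambda: Lambda, 19–10.
Eta vs Alpha: Eta is ranked higher on 1+3 = 4 ballots, Alpha on 25. Alpha wins 25–4.
Eta vs Kappa: Eta wins 16–13.
Eta–Beta: Beta 23–6.
Lambda vs Alpha: 11 to 18, Alpha.
Lambda vs Kappa: 10 to 19, Kappa.
Lambda–Beta: Beta 21–8.
Alpha vs Kappa: Alpha wins 16–13.
Alpha vs Beta: Beta wins 19–10.
Kappa vs Beta: Beta, 18–11.
No project is winless: Eta beats Kappa; Lambda beats Eta; Alpha beats Eta; Kappa beats Lambda; Beta beats Eta. There is no Condorcet loser.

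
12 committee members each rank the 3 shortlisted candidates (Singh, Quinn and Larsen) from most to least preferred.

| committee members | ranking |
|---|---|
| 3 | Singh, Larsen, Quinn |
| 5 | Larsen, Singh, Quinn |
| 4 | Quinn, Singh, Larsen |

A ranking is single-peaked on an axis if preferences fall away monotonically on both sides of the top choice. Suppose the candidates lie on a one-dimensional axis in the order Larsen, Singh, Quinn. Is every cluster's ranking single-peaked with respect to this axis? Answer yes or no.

Axis positions: Larsen=1, Singh=2, Quinn=3.
Cluster 1 (peak Singh at position 2): ranking walks positions 2-1-3, expanding outward from the peak — single-peaked.
Cluster 2 (peak Larsen at position 1): ranking walks positions 1-2-3, expanding outward from the peak — single-peaked.
Cluster 3 (peak Quinn at position 3): ranking walks positions 3-2-1, expanding outward from the peak — single-peaked.
Every ranking is single-peaked on this axis.

yes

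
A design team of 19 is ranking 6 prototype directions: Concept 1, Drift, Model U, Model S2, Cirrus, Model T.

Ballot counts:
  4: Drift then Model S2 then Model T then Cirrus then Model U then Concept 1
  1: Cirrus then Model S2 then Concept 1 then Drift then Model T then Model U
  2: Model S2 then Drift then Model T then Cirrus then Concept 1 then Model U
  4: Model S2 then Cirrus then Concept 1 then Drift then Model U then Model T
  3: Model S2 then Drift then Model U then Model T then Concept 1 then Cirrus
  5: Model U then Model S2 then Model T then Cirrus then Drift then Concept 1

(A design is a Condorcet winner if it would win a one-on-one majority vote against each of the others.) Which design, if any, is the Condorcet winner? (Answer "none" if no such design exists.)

Pairwise majorities:
Concept 1 vs Drift: Drift wins 14–5.
Concept 1 vs Model U: Model U, 12–7.
Concept 1 vs Model S2: Model S2, 19–0.
Concept 1 vs Cirrus: Cirrus wins 16–3.
Concept 1 vs Model T: Model T, 14–5.
Drift vs Model U: Drift wins 14–5.
Drift–Model S2: Model S2 15–4.
Drift–Cirrus: Cirrus 10–9.
Drift vs Model T: Drift, 14–5.
Model U vs Model S2: Model S2 wins 14–5.
Model U vs Cirrus: Cirrus wins 11–8.
Model U–Model T: Model U 12–7.
Model S2 vs Cirrus: Model S2, 18–1.
Model S2 vs Model T: Model S2 wins 19–0.
Cirrus–Model T: Model T 14–5.
Only Model S2 has no losses; Model S2 is the Condorcet winner.

Model S2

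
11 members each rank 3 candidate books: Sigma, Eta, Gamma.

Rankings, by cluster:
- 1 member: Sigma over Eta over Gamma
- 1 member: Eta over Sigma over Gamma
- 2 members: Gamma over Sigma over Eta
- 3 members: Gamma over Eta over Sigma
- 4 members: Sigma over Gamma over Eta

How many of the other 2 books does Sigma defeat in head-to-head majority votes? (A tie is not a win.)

2

Sigma against each rival (11 members):
Sigma vs Eta: Sigma wins 7–4.
Sigma vs Gamma: Sigma, 6–5.
Sigma beats Eta, Gamma — 2 pairwise wins.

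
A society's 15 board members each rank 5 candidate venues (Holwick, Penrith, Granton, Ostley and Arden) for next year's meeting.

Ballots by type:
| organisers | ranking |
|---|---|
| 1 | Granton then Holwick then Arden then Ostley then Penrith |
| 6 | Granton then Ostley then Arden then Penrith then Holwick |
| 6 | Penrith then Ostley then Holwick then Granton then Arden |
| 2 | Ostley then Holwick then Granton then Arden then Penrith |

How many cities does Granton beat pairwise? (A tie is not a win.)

2

Granton against each rival (15 organisers):
Granton vs Holwick: 7 to 8, Holwick.
Granton vs Penrith: Granton, 9–6.
Granton vs Ostley: Ostley, 8–7.
Granton vs Arden: Granton, 15–0.
Granton beats Penrith, Arden; loses to Holwick, Ostley — 2 pairwise wins.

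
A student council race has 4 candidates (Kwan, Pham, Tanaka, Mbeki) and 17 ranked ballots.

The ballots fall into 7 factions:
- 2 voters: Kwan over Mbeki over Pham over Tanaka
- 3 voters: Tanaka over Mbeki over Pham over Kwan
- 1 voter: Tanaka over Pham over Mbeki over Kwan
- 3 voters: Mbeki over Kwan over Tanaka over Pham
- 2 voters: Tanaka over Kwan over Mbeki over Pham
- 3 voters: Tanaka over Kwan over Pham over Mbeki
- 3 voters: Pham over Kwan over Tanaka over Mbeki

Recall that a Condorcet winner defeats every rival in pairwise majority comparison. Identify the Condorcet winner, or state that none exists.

Check each pair by majority over 17 ballots:
Kwan–Pham: Kwan 10–7.
Kwan–Tanaka: Tanaka 9–8.
Kwan–Mbeki: Kwan 10–7.
Pham vs Tanaka: Tanaka wins 12–5.
Pham vs Mbeki: Mbeki, 10–7.
Tanaka vs Mbeki: Tanaka, 12–5.
Only Tanaka has no losses; Tanaka is the Condorcet winner.

Tanaka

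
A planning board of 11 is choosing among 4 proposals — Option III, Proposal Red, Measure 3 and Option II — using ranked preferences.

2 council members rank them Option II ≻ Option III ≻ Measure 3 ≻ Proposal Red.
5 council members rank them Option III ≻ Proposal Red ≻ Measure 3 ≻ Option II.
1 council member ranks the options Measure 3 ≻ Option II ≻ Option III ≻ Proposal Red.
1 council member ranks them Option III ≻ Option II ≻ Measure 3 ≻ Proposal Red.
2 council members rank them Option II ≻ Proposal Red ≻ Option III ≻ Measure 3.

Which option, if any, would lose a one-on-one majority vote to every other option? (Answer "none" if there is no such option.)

Pairwise majorities:
Option III–Proposal Red: Option III 9–2.
Option III vs Measure 3: Option III preferred on 2+5+1+2 = 10 ballots; Option III wins 10–1.
Option III vs Option II: 6 to 5, Option III.
Proposal Red vs Measure 3: Proposal Red preferred on 5+2 = 7 ballots; Proposal Red wins 7–4.
Proposal Red vs Option II: Option II, 6–5.
Measure 3 vs Option II: Measure 3 is ranked higher on 5+1 = 6 ballots, Option II on 5. Measure 3 wins 6–5.
No option is winless: Option III beats Proposal Red; Proposal Red beats Measure 3; Measure 3 beats Option II; Option II beats Proposal Red. There is no Condorcet loser.

none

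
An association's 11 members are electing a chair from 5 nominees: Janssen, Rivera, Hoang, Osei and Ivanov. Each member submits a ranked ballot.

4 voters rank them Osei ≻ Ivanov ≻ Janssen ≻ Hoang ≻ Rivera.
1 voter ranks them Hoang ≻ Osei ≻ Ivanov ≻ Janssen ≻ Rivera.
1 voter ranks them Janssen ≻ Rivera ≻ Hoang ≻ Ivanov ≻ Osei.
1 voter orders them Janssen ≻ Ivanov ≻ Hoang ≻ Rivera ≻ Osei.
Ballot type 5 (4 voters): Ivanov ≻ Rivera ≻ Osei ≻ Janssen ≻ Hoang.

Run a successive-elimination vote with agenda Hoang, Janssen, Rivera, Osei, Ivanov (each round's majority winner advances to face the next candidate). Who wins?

Ivanov

Round 1: Hoang vs Janssen — 1–10, Janssen advances.
Round 2: Janssen vs Rivera — 7–4, Janssen advances.
Round 3: Janssen vs Osei — 2–9, Osei advances.
Round 4: Osei vs Ivanov — 5–6, Ivanov advances.
The agenda winner is Ivanov.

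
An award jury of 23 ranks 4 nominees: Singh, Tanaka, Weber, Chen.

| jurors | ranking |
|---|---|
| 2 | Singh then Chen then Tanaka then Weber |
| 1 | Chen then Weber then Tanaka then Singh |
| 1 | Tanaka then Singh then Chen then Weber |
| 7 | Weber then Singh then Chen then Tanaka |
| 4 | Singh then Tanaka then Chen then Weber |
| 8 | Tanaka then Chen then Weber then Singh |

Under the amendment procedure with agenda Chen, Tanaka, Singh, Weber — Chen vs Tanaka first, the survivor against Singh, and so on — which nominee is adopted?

Weber

Round 1: Chen vs Tanaka — 10–13, Tanaka advances.
Round 2: Tanaka vs Singh — 10–13, Singh advances.
Round 3: Singh vs Weber — 7–16, Weber advances.
Weber survives the agenda.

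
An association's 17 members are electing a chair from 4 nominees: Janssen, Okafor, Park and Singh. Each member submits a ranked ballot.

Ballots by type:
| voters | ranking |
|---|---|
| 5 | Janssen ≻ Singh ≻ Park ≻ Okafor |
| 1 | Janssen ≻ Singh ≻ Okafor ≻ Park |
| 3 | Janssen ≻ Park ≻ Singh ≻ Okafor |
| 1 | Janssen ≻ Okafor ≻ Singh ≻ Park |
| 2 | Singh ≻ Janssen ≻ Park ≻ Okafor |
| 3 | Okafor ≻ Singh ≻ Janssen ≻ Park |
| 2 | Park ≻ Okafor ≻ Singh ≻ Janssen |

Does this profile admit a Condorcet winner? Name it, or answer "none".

Pairwise majorities:
Janssen vs Okafor: 5+1+3+1+2 = 12 for Janssen, 5 for Okafor — Janssen by 12–5.
Janssen vs Park: Janssen preferred on 5+1+3+1+2+3 = 15 ballots; Janssen wins 15–2.
Janssen vs Singh: 10 to 7, Janssen.
Okafor vs Park: 5 to 12, Park.
Okafor vs Singh: 1+3+2 = 6 for Okafor, 11 for Singh — Singh by 11–6.
Park vs Singh: 3+2 = 5 for Park, 12 for Singh — Singh by 12–5.
Janssen wins every pairwise contest, so Janssen is the Condorcet winner.

Janssen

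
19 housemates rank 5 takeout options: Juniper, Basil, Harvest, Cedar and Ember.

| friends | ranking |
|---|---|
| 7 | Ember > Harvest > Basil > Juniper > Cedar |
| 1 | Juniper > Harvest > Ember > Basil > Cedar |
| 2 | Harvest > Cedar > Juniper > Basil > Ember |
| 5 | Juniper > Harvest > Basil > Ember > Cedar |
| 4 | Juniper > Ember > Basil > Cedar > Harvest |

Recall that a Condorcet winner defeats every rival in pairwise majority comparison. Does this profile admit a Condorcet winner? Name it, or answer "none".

Head-to-head results (19 friends):
Juniper–Basil: Juniper 12–7.
Juniper vs Harvest: Juniper, 10–9.
Juniper vs Cedar: Juniper, 17–2.
Juniper vs Ember: Juniper wins 12–7.
Basil vs Harvest: Harvest wins 15–4.
Basil vs Cedar: Basil, 17–2.
Basil vs Ember: Ember wins 12–7.
Harvest vs Cedar: Harvest wins 15–4.
Harvest vs Ember: Ember, 11–8.
Cedar vs Ember: Ember wins 17–2.
Juniper wins every pairwise contest, so Juniper is the Condorcet winner.

Juniper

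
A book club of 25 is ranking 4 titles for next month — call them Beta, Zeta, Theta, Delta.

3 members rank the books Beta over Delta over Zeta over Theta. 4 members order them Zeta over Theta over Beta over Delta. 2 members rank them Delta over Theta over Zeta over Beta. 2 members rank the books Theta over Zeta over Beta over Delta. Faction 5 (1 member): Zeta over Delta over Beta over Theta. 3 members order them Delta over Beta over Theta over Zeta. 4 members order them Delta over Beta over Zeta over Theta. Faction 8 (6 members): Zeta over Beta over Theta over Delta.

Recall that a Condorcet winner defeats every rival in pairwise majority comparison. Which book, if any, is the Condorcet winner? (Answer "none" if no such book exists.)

Head-to-head results (25 members):
Beta vs Zeta: 3+3+4 = 10 for Beta, 15 for Zeta — Zeta by 15–10.
Beta vs Theta: 3+1+3+4+6 = 17 for Beta, 8 for Theta — Beta by 17–8.
Beta vs Delta: Beta is ranked higher on 3+4+2+6 = 15 ballots, Delta on 10. Beta wins 15–10.
Zeta vs Theta: Zeta preferred on 3+4+1+4+6 = 18 ballots; Zeta wins 18–7.
Zeta vs Delta: 13 to 12, Zeta.
Theta vs Delta: 12 to 13, Delta.
Zeta beats each of Beta, Theta, Delta — Zeta is the Condorcet winner.

Zeta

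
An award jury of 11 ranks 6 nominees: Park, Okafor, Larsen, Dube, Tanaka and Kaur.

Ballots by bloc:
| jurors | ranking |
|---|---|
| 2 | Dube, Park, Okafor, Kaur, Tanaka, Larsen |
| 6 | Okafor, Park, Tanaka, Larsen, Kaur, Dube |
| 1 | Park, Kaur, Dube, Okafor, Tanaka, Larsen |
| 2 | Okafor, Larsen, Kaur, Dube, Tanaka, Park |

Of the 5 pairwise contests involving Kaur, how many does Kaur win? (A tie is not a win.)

1

Kaur against each rival (11 jurors):
Kaur–Park: Park 9–2.
Kaur vs Okafor: Okafor wins 10–1.
Kaur vs Larsen: 2+1 = 3 for Kaur, 8 for Larsen — Larsen by 8–3.
Kaur vs Dube: Kaur, 9–2.
Kaur vs Tanaka: 2+1+2 = 5 for Kaur, 6 for Tanaka — Tanaka by 6–5.
Kaur beats Dube; loses to Park, Okafor, Larsen, Tanaka — 1 pairwise win.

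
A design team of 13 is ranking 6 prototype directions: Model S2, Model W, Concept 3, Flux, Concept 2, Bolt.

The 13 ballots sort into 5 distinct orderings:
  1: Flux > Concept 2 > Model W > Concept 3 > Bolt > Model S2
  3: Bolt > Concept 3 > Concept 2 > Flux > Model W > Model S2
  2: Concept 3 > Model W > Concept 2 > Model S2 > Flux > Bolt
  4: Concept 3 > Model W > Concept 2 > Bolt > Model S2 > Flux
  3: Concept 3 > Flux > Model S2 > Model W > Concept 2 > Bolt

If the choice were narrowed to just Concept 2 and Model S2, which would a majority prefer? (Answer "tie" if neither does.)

Concept 2

Ballots ranking Concept 2 above Model S2: 1 + 3 + 2 + 4 = 10.
Ballots ranking Model S2 above Concept 2: 13 − 10 = 3.
Concept 2 wins the head-to-head 10–3.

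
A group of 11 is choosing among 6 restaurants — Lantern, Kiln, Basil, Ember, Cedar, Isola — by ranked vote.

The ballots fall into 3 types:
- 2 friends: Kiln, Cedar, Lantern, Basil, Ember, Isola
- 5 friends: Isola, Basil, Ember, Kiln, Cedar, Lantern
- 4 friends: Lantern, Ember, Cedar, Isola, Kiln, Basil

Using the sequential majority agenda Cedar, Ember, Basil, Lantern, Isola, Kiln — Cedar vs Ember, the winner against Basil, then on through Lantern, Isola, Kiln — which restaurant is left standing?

Kiln

Round 1: Cedar vs Ember — 2–9, Ember advances.
Round 2: Ember vs Basil — 4–7, Basil advances.
Round 3: Basil vs Lantern — 5–6, Lantern advances.
Round 4: Lantern vs Isola — 6–5, Lantern advances.
Round 5: Lantern vs Kiln — 4–7, Kiln advances.
Kiln survives the agenda.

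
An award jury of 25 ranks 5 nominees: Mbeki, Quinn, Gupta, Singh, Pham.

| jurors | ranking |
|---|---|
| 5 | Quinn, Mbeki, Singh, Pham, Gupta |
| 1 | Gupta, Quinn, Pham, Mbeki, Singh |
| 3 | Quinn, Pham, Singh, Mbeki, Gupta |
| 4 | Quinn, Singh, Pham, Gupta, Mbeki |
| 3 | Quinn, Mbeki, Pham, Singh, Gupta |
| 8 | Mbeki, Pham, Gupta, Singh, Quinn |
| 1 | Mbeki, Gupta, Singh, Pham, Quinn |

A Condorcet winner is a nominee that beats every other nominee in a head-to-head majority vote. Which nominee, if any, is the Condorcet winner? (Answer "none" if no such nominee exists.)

Quinn

Head-to-head results (25 jurors):
Mbeki vs Quinn: 8+1 = 9 for Mbeki, 16 for Quinn — Quinn by 16–9.
Mbeki vs Gupta: 20 to 5, Mbeki.
Mbeki vs Singh: 5+1+3+8+1 = 18 for Mbeki, 7 for Singh — Mbeki by 18–7.
Mbeki vs Pham: Mbeki preferred on 5+3+8+1 = 17 ballots; Mbeki wins 17–8.
Quinn vs Gupta: 5+3+4+3 = 15 for Quinn, 10 for Gupta — Quinn by 15–10.
Quinn vs Singh: Quinn preferred on 5+1+3+4+3 = 16 ballots; Quinn wins 16–9.
Quinn vs Pham: Quinn preferred on 5+1+3+4+3 = 16 ballots; Quinn wins 16–9.
Gupta vs Singh: Gupta preferred on 1+8+1 = 10 ballots; Singh wins 15–10.
Gupta vs Pham: 2 to 23, Pham.
Singh vs Pham: Singh is ranked higher on 5+4+1 = 10 ballots, Pham on 15. Pham wins 15–10.
Quinn beats each of Mbeki, Gupta, Singh, Pham — Quinn is the Condorcet winner.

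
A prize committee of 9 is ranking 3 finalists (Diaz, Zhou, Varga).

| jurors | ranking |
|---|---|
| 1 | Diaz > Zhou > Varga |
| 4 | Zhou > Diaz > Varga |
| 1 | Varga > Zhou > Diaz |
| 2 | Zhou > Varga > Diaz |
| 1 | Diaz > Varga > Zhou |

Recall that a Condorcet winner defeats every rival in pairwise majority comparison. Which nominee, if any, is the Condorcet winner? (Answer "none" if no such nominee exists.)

Zhou

Check each pair by majority over 9 ballots:
Diaz vs Zhou: 1+1 = 2 for Diaz, 7 for Zhou — Zhou by 7–2.
Diaz vs Varga: 1+4+1 = 6 for Diaz, 3 for Varga — Diaz by 6–3.
Zhou vs Varga: Zhou, 7–2.
Only Zhou has no losses; Zhou is the Condorcet winner.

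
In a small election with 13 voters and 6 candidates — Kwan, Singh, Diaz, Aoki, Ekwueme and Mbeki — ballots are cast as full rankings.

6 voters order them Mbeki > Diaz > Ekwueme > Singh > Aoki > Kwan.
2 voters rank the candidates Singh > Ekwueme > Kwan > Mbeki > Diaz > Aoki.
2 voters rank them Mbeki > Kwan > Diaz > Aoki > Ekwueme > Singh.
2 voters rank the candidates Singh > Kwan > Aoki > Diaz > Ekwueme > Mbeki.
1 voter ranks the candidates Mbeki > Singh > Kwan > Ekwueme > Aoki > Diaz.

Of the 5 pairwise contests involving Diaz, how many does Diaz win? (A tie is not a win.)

Diaz against each rival (13 voters):
Diaz vs Kwan: 6 to 7, Kwan.
Diaz–Singh: Diaz 8–5.
Diaz vs Aoki: Diaz wins 10–3.
Diaz vs Ekwueme: 10 to 3, Diaz.
Diaz–Mbeki: Mbeki 11–2.
Diaz beats Singh, Aoki, Ekwueme; loses to Kwan, Mbeki — 3 pairwise wins.

3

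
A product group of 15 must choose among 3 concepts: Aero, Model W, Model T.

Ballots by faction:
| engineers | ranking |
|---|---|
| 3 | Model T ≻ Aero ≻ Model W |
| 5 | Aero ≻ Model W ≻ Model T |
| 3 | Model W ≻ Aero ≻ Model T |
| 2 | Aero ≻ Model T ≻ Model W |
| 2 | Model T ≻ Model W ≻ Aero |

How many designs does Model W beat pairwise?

1

Model W against each rival (15 engineers):
Model W vs Aero: Model W preferred on 3+2 = 5 ballots; Aero wins 10–5.
Model W vs Model T: Model W wins 8–7.
Model W beats Model T; loses to Aero — 1 pairwise win.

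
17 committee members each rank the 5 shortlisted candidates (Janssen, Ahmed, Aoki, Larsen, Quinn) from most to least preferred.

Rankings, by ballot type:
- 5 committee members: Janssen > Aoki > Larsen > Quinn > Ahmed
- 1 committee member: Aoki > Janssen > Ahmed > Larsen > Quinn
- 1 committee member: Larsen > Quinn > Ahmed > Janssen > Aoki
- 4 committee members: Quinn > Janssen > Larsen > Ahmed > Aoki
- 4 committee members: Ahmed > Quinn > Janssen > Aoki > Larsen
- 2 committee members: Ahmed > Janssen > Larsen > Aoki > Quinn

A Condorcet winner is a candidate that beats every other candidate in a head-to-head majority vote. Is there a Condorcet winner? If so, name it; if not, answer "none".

none

Check each pair by majority over 17 ballots:
Janssen vs Ahmed: Janssen, 10–7.
Janssen–Aoki: Janssen 16–1.
Janssen–Larsen: Janssen 16–1.
Janssen vs Quinn: Quinn wins 9–8.
Ahmed vs Aoki: Ahmed wins 11–6.
Ahmed–Larsen: Larsen 10–7.
Ahmed–Quinn: Quinn 10–7.
Aoki–Larsen: Aoki 10–7.
Aoki vs Quinn: Quinn wins 9–8.
Larsen–Quinn: Larsen 9–8.
No candidate is unbeaten: Janssen loses to Quinn; Ahmed loses to Janssen; Aoki loses to Janssen; Larsen loses to Janssen; Quinn loses to Larsen. In particular Janssen beats Larsen beats Quinn beats Janssen is a majority cycle — no Condorcet winner exists.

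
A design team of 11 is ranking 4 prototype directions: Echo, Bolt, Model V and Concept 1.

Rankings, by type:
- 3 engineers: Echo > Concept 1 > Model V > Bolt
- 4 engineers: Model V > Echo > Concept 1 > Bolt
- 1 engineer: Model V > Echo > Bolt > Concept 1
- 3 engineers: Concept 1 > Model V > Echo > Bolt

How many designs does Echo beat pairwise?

Echo against each rival (11 engineers):
Echo vs Bolt: Echo wins 11–0.
Echo–Model V: Model V 8–3.
Echo vs Concept 1: Echo is ranked higher on 3+4+1 = 8 ballots, Concept 1 on 3. Echo wins 8–3.
Echo beats Bolt, Concept 1; loses to Model V — 2 pairwise wins.

2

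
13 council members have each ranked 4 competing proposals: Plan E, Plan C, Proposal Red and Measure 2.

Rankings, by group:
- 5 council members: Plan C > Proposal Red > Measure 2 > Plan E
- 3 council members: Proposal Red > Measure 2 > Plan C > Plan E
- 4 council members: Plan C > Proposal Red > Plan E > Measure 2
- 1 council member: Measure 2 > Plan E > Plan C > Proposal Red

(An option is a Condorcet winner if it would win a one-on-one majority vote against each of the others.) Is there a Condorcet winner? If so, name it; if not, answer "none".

Check each pair by majority over 13 ballots:
Plan E–Plan C: Plan C 12–1.
Plan E vs Proposal Red: Proposal Red, 12–1.
Plan E vs Measure 2: Measure 2 wins 9–4.
Plan C vs Proposal Red: Plan C wins 10–3.
Plan C vs Measure 2: Plan C, 9–4.
Proposal Red vs Measure 2: Proposal Red, 12–1.
Plan C defeats every rival head-to-head and is the Condorcet winner.

Plan C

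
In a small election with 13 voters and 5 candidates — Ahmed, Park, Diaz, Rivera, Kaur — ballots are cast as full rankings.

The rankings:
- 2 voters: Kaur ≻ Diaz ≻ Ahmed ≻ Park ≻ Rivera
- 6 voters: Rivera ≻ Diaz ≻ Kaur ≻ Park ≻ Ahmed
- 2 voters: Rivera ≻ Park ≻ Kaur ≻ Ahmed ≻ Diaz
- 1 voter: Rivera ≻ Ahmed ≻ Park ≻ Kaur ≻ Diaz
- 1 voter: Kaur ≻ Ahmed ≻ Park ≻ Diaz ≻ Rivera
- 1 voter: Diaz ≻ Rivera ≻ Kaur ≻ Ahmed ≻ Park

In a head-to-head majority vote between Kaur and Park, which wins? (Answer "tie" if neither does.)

Kaur

Ballots ranking Kaur above Park: 2 + 6 + 1 + 1 = 10.
Ballots ranking Park above Kaur: 13 − 10 = 3.
Kaur wins the head-to-head 10–3.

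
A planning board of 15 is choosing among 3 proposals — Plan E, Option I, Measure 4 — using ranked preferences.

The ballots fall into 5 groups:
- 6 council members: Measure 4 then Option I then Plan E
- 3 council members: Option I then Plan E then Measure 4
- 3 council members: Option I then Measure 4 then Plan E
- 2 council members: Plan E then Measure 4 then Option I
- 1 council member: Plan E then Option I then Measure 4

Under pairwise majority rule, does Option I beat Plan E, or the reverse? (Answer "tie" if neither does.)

Ballots ranking Option I above Plan E: 6 + 3 + 3 = 12.
Ballots ranking Plan E above Option I: 15 − 12 = 3.
Option I wins the head-to-head 12–3.

Option I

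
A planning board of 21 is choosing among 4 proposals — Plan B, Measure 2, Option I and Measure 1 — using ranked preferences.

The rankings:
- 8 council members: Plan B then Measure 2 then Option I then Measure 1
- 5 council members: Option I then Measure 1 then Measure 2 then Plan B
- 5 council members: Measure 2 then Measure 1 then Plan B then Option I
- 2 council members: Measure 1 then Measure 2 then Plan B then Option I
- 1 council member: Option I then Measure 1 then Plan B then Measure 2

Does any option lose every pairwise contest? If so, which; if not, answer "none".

Pairwise majorities:
Plan B vs Measure 2: Measure 2 wins 12–9.
Plan B vs Option I: Plan B, 15–6.
Plan B vs Measure 1: Plan B preferred on 8 ballots; Measure 1 wins 13–8.
Measure 2 vs Option I: 15 to 6, Measure 2.
Measure 2 vs Measure 1: Measure 2 wins 13–8.
Option I–Measure 1: Option I 14–7.
No option is winless: Plan B beats Option I; Measure 2 beats Plan B; Option I beats Measure 1; Measure 1 beats Plan B. There is no Condorcet loser.

none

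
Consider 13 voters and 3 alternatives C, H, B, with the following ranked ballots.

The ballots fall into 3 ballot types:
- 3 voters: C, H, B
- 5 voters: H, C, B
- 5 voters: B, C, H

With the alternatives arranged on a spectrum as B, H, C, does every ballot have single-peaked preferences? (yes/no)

no

Axis positions: B=1, H=2, C=3.
Ballot type 1 (peak C at position 3): ranking walks positions 3-2-1, expanding outward from the peak — single-peaked.
Ballot type 2 (peak H at position 2): ranking walks positions 2-3-1, expanding outward from the peak — single-peaked.
Ballot type 3: ranking walks positions 1-3-2; C is ranked above H even though H lies between C and the peak B on the axis — preferences dip and rise again. Not single-peaked.
Ballot type 3 violates single-peakedness, so the profile is not single-peaked on this axis.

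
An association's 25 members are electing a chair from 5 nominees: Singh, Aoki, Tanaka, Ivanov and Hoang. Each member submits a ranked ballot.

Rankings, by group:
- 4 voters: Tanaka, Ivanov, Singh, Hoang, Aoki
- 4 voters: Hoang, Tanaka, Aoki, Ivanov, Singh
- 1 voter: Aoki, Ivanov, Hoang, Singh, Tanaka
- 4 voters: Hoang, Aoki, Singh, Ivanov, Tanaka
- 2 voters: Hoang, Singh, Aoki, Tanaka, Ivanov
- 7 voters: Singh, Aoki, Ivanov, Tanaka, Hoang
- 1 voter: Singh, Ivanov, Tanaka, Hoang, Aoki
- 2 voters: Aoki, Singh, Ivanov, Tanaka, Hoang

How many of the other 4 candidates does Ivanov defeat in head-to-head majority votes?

2

Ivanov against each rival (25 voters):
Ivanov vs Singh: 4+4+1 = 9 for Ivanov, 16 for Singh — Singh by 16–9.
Ivanov vs Aoki: Aoki, 20–5.
Ivanov vs Tanaka: Ivanov wins 15–10.
Ivanov vs Hoang: Ivanov is ranked higher on 4+1+7+1+2 = 15 ballots, Hoang on 10. Ivanov wins 15–10.
Ivanov beats Tanaka, Hoang; loses to Singh, Aoki — 2 pairwise wins.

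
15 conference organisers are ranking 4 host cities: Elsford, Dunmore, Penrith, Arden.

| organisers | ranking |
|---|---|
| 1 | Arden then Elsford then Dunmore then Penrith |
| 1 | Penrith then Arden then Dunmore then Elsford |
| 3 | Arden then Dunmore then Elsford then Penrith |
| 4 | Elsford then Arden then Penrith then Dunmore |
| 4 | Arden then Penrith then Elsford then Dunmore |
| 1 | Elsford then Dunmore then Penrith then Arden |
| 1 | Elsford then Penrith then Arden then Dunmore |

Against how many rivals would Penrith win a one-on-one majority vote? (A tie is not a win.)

Penrith against each rival (15 organisers):
Penrith vs Elsford: Elsford wins 10–5.
Penrith vs Dunmore: 10 to 5, Penrith.
Penrith vs Arden: 1+1+1 = 3 for Penrith, 12 for Arden — Arden by 12–3.
Penrith beats Dunmore; loses to Elsford, Arden — 1 pairwise win.

1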